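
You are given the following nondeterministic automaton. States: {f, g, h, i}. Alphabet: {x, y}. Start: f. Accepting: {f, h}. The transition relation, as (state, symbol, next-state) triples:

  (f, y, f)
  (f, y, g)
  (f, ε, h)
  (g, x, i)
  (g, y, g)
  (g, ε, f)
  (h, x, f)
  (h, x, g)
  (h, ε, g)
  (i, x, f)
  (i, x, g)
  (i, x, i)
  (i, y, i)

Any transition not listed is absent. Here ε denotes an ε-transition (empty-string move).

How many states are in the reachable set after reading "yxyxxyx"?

Start: ε-closure({f}) = {f, g, h}.
Read 'y': f→{f, g}, g→{g}, h→∅; union {f, g}; ε-closure = {f, g, h}.
Read 'x': f→∅, g→{i}, h→{f, g}; union {f, g, i}; ε-closure = {f, g, h, i}.
Read 'y': f→{f, g}, g→{g}, h→∅, i→{i}; union {f, g, i}; ε-closure = {f, g, h, i}.
Read 'x': f→∅, g→{i}, h→{f, g}, i→{f, g, i}; union {f, g, i}; ε-closure = {f, g, h, i}.
Read 'x': f→∅, g→{i}, h→{f, g}, i→{f, g, i}; union {f, g, i}; ε-closure = {f, g, h, i}.
Read 'y': f→{f, g}, g→{g}, h→∅, i→{i}; union {f, g, i}; ε-closure = {f, g, h, i}.
Read 'x': f→∅, g→{i}, h→{f, g}, i→{f, g, i}; union {f, g, i}; ε-closure = {f, g, h, i}.
That set has 4 states.

4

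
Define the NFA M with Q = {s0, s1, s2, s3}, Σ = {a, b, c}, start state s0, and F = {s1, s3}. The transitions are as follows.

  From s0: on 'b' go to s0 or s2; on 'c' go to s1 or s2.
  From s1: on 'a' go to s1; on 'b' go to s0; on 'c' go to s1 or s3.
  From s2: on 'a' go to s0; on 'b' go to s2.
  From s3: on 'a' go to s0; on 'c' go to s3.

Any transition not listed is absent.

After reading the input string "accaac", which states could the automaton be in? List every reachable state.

∅

Start in {s0}.
Read 'a': s0→∅; now ∅.
The set is empty and remains empty for the remaining 5 symbols.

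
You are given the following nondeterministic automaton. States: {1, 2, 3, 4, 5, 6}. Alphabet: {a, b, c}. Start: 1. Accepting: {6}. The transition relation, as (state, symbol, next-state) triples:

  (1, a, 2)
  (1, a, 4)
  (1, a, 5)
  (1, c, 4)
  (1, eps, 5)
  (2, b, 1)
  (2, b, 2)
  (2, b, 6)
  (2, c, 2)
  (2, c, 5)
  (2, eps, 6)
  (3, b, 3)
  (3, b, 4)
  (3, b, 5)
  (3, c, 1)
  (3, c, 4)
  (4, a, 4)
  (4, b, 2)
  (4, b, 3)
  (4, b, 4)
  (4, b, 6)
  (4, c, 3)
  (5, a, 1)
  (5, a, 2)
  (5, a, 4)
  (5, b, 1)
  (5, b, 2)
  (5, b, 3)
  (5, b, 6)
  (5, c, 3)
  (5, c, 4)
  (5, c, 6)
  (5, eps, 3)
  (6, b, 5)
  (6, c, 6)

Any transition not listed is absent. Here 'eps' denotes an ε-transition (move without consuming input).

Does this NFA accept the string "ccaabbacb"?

Yes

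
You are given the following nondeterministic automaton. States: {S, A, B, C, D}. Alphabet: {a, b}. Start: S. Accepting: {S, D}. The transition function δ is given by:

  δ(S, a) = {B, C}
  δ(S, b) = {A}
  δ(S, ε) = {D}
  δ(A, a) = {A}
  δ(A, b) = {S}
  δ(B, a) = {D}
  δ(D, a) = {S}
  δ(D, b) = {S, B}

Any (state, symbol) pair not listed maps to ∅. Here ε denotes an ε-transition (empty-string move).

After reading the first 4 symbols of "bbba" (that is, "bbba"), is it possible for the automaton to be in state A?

Start: ε-closure({S}) = {S, D}.
Read 'b': {S, D} → {S, A, B, D}.
Read 'b': {S, A, B, D} → {S, A, B, D}.
Read 'b': {S, A, B, D} → {S, A, B, D}.
Read 'a': {S, A, B, D} → {S, A, B, C, D}.
State A is in {S, A, B, C, D}.

Yes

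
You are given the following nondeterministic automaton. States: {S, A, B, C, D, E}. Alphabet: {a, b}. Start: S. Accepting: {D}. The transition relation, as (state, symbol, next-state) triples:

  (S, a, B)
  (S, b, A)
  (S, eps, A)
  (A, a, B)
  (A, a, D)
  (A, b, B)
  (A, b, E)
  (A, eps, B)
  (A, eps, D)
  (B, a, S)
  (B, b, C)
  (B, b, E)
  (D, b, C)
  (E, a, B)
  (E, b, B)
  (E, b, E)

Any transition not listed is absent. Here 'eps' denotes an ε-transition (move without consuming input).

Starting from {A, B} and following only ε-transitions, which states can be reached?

Begin with {A, B}.
ε-move A → D; add D.

{A, B, D}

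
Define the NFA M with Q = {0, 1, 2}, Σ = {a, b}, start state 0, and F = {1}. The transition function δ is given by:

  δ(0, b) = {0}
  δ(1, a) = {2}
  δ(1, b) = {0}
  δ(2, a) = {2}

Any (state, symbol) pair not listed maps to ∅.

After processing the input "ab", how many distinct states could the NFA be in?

Start in {0}.
Read 'a': 0→∅; now ∅.
The set is empty and remains empty for the remaining 1 symbol.
That set has 0 states.

0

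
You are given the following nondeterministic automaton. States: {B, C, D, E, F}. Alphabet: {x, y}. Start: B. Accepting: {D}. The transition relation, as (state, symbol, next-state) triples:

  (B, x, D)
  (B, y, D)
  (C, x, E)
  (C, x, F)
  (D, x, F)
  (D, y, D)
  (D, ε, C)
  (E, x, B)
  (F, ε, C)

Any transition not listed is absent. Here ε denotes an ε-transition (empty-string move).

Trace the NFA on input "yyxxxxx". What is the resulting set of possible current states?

{B, C, D, E, F}

Start in {B}.
Read 'y': B→{D}; union {D}; ε-closure = {C, D}.
Read 'y': C→∅, D→{D}; union {D}; ε-closure = {C, D}.
Read 'x': C→{E, F}, D→{F}; union {E, F}; ε-closure = {C, E, F}.
Read 'x': C→{E, F}, E→{B}, F→∅; union {B, E, F}; ε-closure = {B, C, E, F}.
Read 'x': B→{D}, C→{E, F}, E→{B}, F→∅; union {B, D, E, F}; ε-closure = {B, C, D, E, F}.
Read 'x': B→{D}, C→{E, F}, D→{F}, E→{B}, F→∅; union {B, D, E, F}; ε-closure = {B, C, D, E, F}.
Read 'x': B→{D}, C→{E, F}, D→{F}, E→{B}, F→∅; union {B, D, E, F}; ε-closure = {B, C, D, E, F}.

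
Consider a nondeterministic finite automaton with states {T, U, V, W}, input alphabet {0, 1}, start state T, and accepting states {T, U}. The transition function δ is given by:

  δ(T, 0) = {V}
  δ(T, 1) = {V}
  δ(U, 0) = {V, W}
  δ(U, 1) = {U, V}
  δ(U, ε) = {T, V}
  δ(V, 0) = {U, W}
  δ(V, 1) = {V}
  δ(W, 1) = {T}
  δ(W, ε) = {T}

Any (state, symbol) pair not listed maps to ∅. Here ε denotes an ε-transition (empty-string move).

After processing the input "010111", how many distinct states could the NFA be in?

Start in {T}.
Read '0': T→{V}; now {V}.
Read '1': V→{V}; now {V}.
Read '0': V→{U, W}; union {U, W}; ε-closure = {T, U, V, W}.
Read '1': T→{V}, U→{U, V}, V→{V}, W→{T}; now {T, U, V}.
Read '1': T→{V}, U→{U, V}, V→{V}; union {U, V}; ε-closure = {T, U, V}.
Read '1': T→{V}, U→{U, V}, V→{V}; union {U, V}; ε-closure = {T, U, V}.
That set has 3 states.

3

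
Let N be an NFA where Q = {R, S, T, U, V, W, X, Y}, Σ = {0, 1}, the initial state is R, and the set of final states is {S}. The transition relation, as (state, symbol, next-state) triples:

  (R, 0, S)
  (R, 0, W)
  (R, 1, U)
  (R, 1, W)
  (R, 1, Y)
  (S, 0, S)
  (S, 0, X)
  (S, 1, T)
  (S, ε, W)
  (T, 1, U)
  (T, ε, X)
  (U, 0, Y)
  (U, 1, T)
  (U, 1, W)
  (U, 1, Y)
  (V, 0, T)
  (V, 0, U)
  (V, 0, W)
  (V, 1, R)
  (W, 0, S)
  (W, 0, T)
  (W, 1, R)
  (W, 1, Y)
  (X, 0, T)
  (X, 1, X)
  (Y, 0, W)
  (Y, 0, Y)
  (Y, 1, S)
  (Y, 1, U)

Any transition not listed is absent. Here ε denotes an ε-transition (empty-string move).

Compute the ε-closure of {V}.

Begin with {V}.
No ε-moves leave this set, so the closure equals the set itself.

{V}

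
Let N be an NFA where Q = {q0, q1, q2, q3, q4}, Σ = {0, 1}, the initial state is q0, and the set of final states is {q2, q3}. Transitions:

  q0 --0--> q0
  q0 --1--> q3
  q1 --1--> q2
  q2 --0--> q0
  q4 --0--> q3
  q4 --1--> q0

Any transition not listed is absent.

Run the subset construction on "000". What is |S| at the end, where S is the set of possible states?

Start in {q0}.
Read '0': q0→{q0}; now {q0}.
Read '0': q0→{q0}; now {q0}.
Read '0': q0→{q0}; now {q0}.
That set has 1 state.

1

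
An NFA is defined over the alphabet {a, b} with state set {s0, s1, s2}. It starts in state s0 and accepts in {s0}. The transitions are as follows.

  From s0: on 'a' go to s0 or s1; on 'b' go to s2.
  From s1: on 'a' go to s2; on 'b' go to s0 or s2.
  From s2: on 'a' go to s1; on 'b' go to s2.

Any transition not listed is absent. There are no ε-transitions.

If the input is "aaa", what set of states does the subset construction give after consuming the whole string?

{s0, s1, s2}

Start in {s0}.
Read 'a': s0→{s0, s1}; now {s0, s1}.
Read 'a': s0→{s0, s1}, s1→{s2}; now {s0, s1, s2}.
Read 'a': s0→{s0, s1}, s1→{s2}, s2→{s1}; now {s0, s1, s2}.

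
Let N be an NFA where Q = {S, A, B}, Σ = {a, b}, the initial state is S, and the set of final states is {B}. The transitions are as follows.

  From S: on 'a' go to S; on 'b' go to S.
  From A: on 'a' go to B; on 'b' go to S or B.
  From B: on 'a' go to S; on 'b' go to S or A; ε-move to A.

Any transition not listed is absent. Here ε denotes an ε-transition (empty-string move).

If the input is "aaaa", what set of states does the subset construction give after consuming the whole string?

Start in {S}.
Read 'a': {S} → {S}.
Read 'a': {S} → {S}.
Read 'a': {S} → {S}.
Read 'a': {S} → {S}.

{S}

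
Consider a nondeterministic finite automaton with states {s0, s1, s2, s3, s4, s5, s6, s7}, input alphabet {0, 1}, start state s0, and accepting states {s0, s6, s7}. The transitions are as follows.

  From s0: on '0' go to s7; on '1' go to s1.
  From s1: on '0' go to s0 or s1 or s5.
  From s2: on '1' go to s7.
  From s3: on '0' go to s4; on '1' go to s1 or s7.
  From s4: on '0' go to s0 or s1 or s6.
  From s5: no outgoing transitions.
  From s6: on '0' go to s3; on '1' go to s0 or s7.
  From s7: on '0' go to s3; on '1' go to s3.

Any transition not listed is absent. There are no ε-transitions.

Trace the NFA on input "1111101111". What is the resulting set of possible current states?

∅

Start in {s0}.
Read '1': {s0} → {s1}.
Read '1': {s1} → ∅.
The set is empty and remains empty for the remaining 8 symbols.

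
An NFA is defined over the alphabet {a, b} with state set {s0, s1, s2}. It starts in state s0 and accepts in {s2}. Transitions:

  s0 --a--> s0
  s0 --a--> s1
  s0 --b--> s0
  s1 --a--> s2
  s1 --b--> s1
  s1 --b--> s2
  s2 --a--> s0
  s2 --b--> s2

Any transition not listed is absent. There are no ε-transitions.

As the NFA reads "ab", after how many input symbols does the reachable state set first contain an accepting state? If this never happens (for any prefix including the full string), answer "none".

Start in {s0}.
Read 'a': s0→{s0, s1}; now {s0, s1}.
Read 'b': s0→{s0}, s1→{s1, s2}; now {s0, s1, s2}.
None of the earlier sets intersect F, but {s0, s1, s2} does.

2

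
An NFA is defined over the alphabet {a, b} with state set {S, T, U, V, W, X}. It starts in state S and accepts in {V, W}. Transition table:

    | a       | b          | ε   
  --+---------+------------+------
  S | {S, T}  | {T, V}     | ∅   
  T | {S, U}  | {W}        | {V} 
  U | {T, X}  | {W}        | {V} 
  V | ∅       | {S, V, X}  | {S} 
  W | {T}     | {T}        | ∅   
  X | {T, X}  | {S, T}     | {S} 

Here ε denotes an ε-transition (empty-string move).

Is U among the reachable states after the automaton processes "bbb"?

No

Start in {S}.
Read 'b': S→{T, V}; union {T, V}; ε-closure = {S, T, V}.
Read 'b': S→{T, V}, T→{W}, V→{S, V, X}; now {S, T, V, W, X}.
Read 'b': S→{T, V}, T→{W}, V→{S, V, X}, W→{T}, X→{S, T}; now {S, T, V, W, X}.
State U is not in {S, T, V, W, X}.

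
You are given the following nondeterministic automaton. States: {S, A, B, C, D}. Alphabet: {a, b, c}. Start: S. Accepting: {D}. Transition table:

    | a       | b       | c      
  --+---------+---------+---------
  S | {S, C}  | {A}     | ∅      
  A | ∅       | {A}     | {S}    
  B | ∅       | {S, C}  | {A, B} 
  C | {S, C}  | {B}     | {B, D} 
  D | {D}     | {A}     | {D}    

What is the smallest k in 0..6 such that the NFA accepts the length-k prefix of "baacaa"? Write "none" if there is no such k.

Start in {S}.
Read 'b': {S} → {A}.
Read 'a': {A} → ∅.
The set is empty and remains empty for the remaining 4 symbols.
No reachable set along the way intersects F.

none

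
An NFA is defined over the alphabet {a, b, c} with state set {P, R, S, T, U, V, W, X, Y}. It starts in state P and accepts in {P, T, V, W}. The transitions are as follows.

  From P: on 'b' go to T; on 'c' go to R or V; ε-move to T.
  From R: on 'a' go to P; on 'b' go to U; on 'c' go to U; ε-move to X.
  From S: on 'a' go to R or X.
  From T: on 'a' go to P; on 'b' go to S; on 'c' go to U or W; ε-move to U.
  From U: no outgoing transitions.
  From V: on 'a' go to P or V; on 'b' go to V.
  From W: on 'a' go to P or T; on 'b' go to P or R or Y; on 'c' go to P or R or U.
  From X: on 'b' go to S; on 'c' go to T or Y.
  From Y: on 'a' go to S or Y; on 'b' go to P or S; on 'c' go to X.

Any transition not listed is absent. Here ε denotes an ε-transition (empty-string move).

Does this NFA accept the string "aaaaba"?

Start: ε-closure({P}) = {P, T, U}.
Read 'a': {P, T, U} → {P, T, U}.
Read 'a': {P, T, U} → {P, T, U}.
Read 'a': {P, T, U} → {P, T, U}.
Read 'a': {P, T, U} → {P, T, U}.
Read 'b': {P, T, U} → {S, T, U}.
Read 'a': {S, T, U} → {P, R, T, U, X}.
The final set {P, R, T, U, X} contains the accepting states P, T.

Yes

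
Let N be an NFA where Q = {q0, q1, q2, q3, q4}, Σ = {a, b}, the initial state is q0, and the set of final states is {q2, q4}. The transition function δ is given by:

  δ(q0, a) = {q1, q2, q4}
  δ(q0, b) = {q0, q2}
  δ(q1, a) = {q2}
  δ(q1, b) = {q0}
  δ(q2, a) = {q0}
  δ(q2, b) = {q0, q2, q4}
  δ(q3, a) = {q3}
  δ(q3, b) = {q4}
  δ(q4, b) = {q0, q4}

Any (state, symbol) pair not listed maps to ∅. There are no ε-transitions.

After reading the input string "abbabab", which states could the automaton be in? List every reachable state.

Start in {q0}.
Read 'a': {q0} → {q1, q2, q4}.
Read 'b': {q1, q2, q4} → {q0, q2, q4}.
Read 'b': {q0, q2, q4} → {q0, q2, q4}.
Read 'a': {q0, q2, q4} → {q0, q1, q2, q4}.
Read 'b': {q0, q1, q2, q4} → {q0, q2, q4}.
Read 'a': {q0, q2, q4} → {q0, q1, q2, q4}.
Read 'b': {q0, q1, q2, q4} → {q0, q2, q4}.

{q0, q2, q4}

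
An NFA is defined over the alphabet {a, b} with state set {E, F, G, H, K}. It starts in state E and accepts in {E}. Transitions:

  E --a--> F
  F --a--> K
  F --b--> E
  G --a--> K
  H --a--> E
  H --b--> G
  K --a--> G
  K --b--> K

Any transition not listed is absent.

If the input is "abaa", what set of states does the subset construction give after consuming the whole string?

Start in {E}.
Read 'a': {E} → {F}.
Read 'b': {F} → {E}.
Read 'a': {E} → {F}.
Read 'a': {F} → {K}.

{K}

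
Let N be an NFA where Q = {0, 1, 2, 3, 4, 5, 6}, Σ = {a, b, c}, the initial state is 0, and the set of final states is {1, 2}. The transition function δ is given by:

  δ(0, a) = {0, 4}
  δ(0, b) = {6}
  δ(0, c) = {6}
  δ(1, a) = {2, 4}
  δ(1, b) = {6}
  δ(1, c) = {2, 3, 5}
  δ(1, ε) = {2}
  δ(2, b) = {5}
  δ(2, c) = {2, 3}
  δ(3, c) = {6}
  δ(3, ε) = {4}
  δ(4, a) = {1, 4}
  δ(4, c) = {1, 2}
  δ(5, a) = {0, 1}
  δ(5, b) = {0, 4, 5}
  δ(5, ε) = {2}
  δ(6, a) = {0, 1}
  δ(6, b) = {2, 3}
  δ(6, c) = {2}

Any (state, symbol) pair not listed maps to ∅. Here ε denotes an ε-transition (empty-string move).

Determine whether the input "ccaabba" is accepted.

Start in {0}.
Read 'c': 0→{6}; now {6}.
Read 'c': 6→{2}; now {2}.
Read 'a': 2→∅; now ∅.
The set is empty and remains empty for the remaining 4 symbols.
The final set ∅ contains no accepting state.

No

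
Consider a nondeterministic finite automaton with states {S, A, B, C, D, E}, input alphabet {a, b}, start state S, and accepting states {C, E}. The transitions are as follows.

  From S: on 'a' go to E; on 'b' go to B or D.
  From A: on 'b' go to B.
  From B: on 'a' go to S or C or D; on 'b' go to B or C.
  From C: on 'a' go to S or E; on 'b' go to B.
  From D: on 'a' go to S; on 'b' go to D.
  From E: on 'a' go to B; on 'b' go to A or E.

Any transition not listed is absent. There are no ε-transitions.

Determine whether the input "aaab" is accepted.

Start in {S}.
Read 'a': S→{E}; now {E}.
Read 'a': E→{B}; now {B}.
Read 'a': B→{S, C, D}; now {S, C, D}.
Read 'b': S→{B, D}, C→{B}, D→{D}; now {B, D}.
The final set {B, D} contains no accepting state.

No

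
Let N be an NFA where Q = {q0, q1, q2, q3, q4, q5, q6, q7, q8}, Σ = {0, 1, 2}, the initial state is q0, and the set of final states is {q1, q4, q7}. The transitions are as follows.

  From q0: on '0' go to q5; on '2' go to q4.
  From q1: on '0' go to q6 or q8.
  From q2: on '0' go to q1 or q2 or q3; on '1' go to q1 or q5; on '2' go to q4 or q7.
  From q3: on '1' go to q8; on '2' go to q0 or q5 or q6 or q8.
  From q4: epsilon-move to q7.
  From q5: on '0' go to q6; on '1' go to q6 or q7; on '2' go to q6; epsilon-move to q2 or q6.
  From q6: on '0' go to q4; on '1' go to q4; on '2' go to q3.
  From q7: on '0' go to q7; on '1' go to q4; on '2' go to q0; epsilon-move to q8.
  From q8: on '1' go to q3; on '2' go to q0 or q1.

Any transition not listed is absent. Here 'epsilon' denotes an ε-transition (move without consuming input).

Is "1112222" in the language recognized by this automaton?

Start in {q0}.
Read '1': q0→∅; now ∅.
The set is empty and remains empty for the remaining 6 symbols.
The final set ∅ contains no accepting state.

No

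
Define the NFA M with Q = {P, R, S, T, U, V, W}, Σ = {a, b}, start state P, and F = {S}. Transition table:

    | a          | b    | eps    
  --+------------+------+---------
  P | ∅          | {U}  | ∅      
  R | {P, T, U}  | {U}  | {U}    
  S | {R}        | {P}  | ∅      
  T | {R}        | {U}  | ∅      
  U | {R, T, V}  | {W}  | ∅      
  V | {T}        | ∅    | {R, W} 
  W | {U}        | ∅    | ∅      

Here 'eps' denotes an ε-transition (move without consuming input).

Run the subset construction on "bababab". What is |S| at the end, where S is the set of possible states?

Start in {P}.
Read 'b': P→{U}; now {U}.
Read 'a': U→{R, T, V}; union {R, T, V}; ε-closure = {R, T, U, V, W}.
Read 'b': R→{U}, T→{U}, U→{W}, V→∅, W→∅; now {U, W}.
Read 'a': U→{R, T, V}, W→{U}; union {R, T, U, V}; ε-closure = {R, T, U, V, W}.
Read 'b': R→{U}, T→{U}, U→{W}, V→∅, W→∅; now {U, W}.
Read 'a': U→{R, T, V}, W→{U}; union {R, T, U, V}; ε-closure = {R, T, U, V, W}.
Read 'b': R→{U}, T→{U}, U→{W}, V→∅, W→∅; now {U, W}.
That set has 2 states.

2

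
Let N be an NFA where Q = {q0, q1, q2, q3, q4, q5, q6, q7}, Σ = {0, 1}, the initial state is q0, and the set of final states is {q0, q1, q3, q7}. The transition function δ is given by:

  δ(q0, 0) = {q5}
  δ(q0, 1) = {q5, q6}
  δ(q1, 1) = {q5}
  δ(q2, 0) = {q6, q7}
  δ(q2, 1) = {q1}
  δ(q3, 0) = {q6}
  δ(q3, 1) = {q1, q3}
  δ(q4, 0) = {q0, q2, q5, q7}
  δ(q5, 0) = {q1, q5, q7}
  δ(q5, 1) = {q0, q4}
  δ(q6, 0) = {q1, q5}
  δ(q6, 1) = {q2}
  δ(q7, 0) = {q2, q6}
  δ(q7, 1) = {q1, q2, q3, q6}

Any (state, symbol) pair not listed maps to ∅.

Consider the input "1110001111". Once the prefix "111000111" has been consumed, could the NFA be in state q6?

Yes

Start in {q0}.
Read '1': q0→{q5, q6}; now {q5, q6}.
Read '1': q5→{q0, q4}, q6→{q2}; now {q0, q2, q4}.
Read '1': q0→{q5, q6}, q2→{q1}, q4→∅; now {q1, q5, q6}.
Read '0': q1→∅, q5→{q1, q5, q7}, q6→{q1, q5}; now {q1, q5, q7}.
Read '0': q1→∅, q5→{q1, q5, q7}, q7→{q2, q6}; now {q1, q2, q5, q6, q7}.
Read '0': q1→∅, q2→{q6, q7}, q5→{q1, q5, q7}, q6→{q1, q5}, q7→{q2, q6}; now {q1, q2, q5, q6, q7}.
Read '1': q1→{q5}, q2→{q1}, q5→{q0, q4}, q6→{q2}, q7→{q1, q2, q3, q6}; now {q0, q1, q2, q3, q4, q5, q6}.
Read '1': q0→{q5, q6}, q1→{q5}, q2→{q1}, q3→{q1, q3}, q4→∅, q5→{q0, q4}, q6→{q2}; now {q0, q1, q2, q3, q4, q5, q6}.
Read '1': q0→{q5, q6}, q1→{q5}, q2→{q1}, q3→{q1, q3}, q4→∅, q5→{q0, q4}, q6→{q2}; now {q0, q1, q2, q3, q4, q5, q6}.
State q6 is in {q0, q1, q2, q3, q4, q5, q6}.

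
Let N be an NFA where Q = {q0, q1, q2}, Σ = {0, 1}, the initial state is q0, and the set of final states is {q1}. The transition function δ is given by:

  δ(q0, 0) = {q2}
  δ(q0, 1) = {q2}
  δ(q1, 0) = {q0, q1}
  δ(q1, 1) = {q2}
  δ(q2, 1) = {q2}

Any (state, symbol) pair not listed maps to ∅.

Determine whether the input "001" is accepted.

Start in {q0}.
Read '0': {q0} → {q2}.
Read '0': {q2} → ∅.
The set is empty and remains empty for the remaining 1 symbol.
The final set ∅ contains no accepting state.

No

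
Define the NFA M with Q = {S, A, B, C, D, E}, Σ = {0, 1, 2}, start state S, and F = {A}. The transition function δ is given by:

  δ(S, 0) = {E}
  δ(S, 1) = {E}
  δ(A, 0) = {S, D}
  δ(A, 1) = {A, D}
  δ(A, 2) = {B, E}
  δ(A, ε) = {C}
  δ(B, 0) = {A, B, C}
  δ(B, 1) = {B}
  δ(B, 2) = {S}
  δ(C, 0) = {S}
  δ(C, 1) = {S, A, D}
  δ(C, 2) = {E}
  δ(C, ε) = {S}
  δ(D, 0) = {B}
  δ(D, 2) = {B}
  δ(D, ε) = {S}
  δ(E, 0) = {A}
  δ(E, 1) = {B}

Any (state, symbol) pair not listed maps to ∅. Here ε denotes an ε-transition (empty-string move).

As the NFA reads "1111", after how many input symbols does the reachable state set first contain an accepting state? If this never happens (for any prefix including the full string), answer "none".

none

Start in {S}.
Read '1': S→{E}; now {E}.
Read '1': E→{B}; now {B}.
Read '1': B→{B}; now {B}.
Read '1': B→{B}; now {B}.
No reachable set along the way intersects F.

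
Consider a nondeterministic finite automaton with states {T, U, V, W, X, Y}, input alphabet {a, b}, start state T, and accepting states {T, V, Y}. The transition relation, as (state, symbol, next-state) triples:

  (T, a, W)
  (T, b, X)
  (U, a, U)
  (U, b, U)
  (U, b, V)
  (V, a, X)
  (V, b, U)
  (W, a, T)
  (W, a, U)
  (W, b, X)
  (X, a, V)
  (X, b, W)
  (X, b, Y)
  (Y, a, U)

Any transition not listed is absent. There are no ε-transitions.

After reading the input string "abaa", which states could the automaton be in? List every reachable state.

{X}

Start in {T}.
Read 'a': {T} → {W}.
Read 'b': {W} → {X}.
Read 'a': {X} → {V}.
Read 'a': {V} → {X}.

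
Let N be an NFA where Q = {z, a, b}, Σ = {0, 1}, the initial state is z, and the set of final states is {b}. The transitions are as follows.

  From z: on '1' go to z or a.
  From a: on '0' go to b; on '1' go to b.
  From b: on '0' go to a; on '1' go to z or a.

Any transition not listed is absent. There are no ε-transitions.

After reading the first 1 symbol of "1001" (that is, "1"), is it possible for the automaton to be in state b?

No

Start in {z}.
Read '1': {z} → {z, a}.
State b is not in {z, a}.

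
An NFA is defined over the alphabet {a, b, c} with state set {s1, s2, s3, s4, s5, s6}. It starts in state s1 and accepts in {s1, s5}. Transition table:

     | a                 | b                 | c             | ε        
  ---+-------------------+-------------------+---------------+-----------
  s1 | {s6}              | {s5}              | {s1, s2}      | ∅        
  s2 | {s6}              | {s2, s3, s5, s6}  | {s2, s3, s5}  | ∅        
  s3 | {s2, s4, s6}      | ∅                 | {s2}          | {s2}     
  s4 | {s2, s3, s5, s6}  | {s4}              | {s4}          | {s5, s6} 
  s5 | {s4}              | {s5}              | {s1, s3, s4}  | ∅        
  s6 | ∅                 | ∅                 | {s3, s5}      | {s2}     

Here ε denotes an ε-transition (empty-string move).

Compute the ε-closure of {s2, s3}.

Begin with {s2, s3}.
No ε-moves leave this set, so the closure equals the set itself.

{s2, s3}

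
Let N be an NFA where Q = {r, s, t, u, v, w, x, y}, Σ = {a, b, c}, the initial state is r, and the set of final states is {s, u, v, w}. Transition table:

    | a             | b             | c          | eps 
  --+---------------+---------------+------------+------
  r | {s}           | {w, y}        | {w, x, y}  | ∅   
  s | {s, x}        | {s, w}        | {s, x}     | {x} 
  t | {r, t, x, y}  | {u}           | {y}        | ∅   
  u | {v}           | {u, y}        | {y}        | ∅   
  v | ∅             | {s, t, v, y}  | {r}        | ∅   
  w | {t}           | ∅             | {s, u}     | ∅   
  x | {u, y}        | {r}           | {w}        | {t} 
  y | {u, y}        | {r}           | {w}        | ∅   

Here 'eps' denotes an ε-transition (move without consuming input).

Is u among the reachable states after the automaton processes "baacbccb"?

Yes

Start in {r}.
Read 'b': {r} → {w, y}.
Read 'a': {w, y} → {t, u, y}.
Read 'a': {t, u, y} → {r, t, u, v, x, y}.
Read 'c': {r, t, u, v, x, y} → {r, t, w, x, y}.
Read 'b': {r, t, w, x, y} → {r, u, w, y}.
Read 'c': {r, u, w, y} → {s, t, u, w, x, y}.
Read 'c': {s, t, u, w, x, y} → {s, t, u, w, x, y}.
Read 'b': {s, t, u, w, x, y} → {r, s, t, u, w, x, y}.
State u is in {r, s, t, u, w, x, y}.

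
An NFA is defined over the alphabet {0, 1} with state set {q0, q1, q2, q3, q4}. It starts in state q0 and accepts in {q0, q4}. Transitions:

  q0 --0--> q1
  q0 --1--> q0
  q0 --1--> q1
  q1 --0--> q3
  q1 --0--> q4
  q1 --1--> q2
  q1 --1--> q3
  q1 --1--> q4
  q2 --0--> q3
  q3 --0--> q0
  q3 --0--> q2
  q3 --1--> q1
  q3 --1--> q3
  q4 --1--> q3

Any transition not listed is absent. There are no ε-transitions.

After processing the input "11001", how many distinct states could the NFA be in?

5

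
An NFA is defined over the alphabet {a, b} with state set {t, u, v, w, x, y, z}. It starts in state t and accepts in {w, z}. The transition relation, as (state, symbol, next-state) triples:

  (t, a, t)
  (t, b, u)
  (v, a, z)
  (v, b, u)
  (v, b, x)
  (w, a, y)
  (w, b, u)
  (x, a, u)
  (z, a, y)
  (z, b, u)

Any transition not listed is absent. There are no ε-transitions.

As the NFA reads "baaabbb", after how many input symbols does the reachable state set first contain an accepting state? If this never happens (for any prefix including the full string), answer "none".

none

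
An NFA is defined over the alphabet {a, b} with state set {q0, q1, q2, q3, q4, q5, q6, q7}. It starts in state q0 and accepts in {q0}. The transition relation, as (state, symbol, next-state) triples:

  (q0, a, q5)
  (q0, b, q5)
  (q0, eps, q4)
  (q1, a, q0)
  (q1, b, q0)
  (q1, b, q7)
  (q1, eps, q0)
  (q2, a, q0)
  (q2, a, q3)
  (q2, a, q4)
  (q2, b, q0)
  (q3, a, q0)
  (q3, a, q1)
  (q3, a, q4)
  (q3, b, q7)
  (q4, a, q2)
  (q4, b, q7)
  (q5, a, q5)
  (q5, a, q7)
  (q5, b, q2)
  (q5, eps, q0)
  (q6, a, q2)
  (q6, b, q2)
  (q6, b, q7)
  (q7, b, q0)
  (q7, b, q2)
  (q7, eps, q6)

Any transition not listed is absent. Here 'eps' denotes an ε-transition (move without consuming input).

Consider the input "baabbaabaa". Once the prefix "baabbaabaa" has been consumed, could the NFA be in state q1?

Start: ε-closure({q0}) = {q0, q4}.
Read 'b': q0→{q5}, q4→{q7}; union {q5, q7}; ε-closure = {q0, q4, q5, q6, q7}.
Read 'a': q0→{q5}, q4→{q2}, q5→{q5, q7}, q6→{q2}, q7→∅; union {q2, q5, q7}; ε-closure = {q0, q2, q4, q5, q6, q7}.
Read 'a': q0→{q5}, q2→{q0, q3, q4}, q4→{q2}, q5→{q5, q7}, q6→{q2}, q7→∅; union {q0, q2, q3, q4, q5, q7}; ε-closure = {q0, q2, q3, q4, q5, q6, q7}.
Read 'b': q0→{q5}, q2→{q0}, q3→{q7}, q4→{q7}, q5→{q2}, q6→{q2, q7}, q7→{q0, q2}; union {q0, q2, q5, q7}; ε-closure = {q0, q2, q4, q5, q6, q7}.
Read 'b': q0→{q5}, q2→{q0}, q4→{q7}, q5→{q2}, q6→{q2, q7}, q7→{q0, q2}; union {q0, q2, q5, q7}; ε-closure = {q0, q2, q4, q5, q6, q7}.
Read 'a': q0→{q5}, q2→{q0, q3, q4}, q4→{q2}, q5→{q5, q7}, q6→{q2}, q7→∅; union {q0, q2, q3, q4, q5, q7}; ε-closure = {q0, q2, q3, q4, q5, q6, q7}.
Read 'a': q0→{q5}, q2→{q0, q3, q4}, q3→{q0, q1, q4}, q4→{q2}, q5→{q5, q7}, q6→{q2}, q7→∅; union {q0, q1, q2, q3, q4, q5, q7}; ε-closure = {q0, q1, q2, q3, q4, q5, q6, q7}.
Read 'b': q0→{q5}, q1→{q0, q7}, q2→{q0}, q3→{q7}, q4→{q7}, q5→{q2}, q6→{q2, q7}, q7→{q0, q2}; union {q0, q2, q5, q7}; ε-closure = {q0, q2, q4, q5, q6, q7}.
Read 'a': q0→{q5}, q2→{q0, q3, q4}, q4→{q2}, q5→{q5, q7}, q6→{q2}, q7→∅; union {q0, q2, q3, q4, q5, q7}; ε-closure = {q0, q2, q3, q4, q5, q6, q7}.
Read 'a': q0→{q5}, q2→{q0, q3, q4}, q3→{q0, q1, q4}, q4→{q2}, q5→{q5, q7}, q6→{q2}, q7→∅; union {q0, q1, q2, q3, q4, q5, q7}; ε-closure = {q0, q1, q2, q3, q4, q5, q6, q7}.
State q1 is in {q0, q1, q2, q3, q4, q5, q6, q7}.

Yes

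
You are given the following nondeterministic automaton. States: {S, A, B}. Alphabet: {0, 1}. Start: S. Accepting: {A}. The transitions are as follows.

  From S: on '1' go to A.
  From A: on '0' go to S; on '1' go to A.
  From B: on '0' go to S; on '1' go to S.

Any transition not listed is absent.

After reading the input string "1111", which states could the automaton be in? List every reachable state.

Start in {S}.
Read '1': {S} → {A}.
Read '1': {A} → {A}.
Read '1': {A} → {A}.
Read '1': {A} → {A}.

{A}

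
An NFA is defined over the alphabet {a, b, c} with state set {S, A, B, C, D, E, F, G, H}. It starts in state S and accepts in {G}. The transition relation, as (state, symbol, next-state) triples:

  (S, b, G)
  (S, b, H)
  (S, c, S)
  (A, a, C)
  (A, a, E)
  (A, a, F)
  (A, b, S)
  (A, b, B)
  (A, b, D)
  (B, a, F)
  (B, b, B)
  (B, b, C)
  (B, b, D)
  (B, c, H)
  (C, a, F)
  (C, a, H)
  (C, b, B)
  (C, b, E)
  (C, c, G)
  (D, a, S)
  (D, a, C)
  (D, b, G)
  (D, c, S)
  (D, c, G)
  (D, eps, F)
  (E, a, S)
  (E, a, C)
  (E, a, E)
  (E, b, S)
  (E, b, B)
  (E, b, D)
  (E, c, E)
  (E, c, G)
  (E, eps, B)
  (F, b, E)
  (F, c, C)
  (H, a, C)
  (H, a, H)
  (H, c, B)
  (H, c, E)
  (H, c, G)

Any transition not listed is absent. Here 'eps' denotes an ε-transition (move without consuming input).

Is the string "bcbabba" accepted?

No

Start in {S}.
Read 'b': S→{G, H}; now {G, H}.
Read 'c': G→∅, H→{B, E, G}; now {B, E, G}.
Read 'b': B→{B, C, D}, E→{S, B, D}, G→∅; union {S, B, C, D}; ε-closure = {S, B, C, D, F}.
Read 'a': S→∅, B→{F}, C→{F, H}, D→{S, C}, F→∅; now {S, C, F, H}.
Read 'b': S→{G, H}, C→{B, E}, F→{E}, H→∅; now {B, E, G, H}.
Read 'b': B→{B, C, D}, E→{S, B, D}, G→∅, H→∅; union {S, B, C, D}; ε-closure = {S, B, C, D, F}.
Read 'a': S→∅, B→{F}, C→{F, H}, D→{S, C}, F→∅; now {S, C, F, H}.
The final set {S, C, F, H} contains no accepting state.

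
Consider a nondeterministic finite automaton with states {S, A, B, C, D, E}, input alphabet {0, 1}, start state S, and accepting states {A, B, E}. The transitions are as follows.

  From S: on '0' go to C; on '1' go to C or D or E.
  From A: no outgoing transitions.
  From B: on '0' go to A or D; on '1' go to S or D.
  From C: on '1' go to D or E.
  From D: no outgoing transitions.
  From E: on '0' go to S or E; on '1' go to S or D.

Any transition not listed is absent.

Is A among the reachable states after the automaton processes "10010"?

No

Start in {S}.
Read '1': S→{C, D, E}; now {C, D, E}.
Read '0': C→∅, D→∅, E→{S, E}; now {S, E}.
Read '0': S→{C}, E→{S, E}; now {S, C, E}.
Read '1': S→{C, D, E}, C→{D, E}, E→{S, D}; now {S, C, D, E}.
Read '0': S→{C}, C→∅, D→∅, E→{S, E}; now {S, C, E}.
State A is not in {S, C, E}.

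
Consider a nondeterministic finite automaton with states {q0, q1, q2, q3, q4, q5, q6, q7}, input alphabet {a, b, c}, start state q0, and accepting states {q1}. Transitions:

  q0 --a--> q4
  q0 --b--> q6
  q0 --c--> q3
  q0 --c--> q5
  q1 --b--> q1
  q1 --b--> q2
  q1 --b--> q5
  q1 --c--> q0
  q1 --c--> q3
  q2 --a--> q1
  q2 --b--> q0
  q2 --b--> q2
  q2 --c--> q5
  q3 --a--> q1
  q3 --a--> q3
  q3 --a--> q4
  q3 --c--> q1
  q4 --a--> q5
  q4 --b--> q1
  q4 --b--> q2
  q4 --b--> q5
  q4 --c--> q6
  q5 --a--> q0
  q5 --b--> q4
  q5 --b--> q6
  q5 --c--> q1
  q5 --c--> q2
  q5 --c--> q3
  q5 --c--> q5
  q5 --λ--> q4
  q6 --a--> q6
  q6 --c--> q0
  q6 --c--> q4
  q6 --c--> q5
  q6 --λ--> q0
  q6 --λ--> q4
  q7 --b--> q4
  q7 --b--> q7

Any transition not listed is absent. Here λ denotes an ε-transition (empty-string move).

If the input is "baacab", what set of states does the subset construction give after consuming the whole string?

{q0, q1, q2, q4, q5, q6}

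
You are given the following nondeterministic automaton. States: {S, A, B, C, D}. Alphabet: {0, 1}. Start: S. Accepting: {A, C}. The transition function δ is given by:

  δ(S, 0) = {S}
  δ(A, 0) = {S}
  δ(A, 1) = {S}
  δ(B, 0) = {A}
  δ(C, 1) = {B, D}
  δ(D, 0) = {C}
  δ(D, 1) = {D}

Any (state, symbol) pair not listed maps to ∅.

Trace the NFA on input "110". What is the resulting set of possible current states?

∅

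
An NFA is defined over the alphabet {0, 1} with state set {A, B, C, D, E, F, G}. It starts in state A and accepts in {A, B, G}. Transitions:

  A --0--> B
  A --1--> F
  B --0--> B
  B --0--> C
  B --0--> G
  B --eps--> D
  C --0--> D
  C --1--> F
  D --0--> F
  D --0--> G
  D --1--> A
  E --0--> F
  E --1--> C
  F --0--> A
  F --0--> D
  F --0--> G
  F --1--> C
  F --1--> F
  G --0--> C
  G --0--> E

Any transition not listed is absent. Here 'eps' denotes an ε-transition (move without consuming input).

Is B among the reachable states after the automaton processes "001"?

Start in {A}.
Read '0': A→{B}; union {B}; ε-closure = {B, D}.
Read '0': B→{B, C, G}, D→{F, G}; union {B, C, F, G}; ε-closure = {B, C, D, F, G}.
Read '1': B→∅, C→{F}, D→{A}, F→{C, F}, G→∅; now {A, C, F}.
State B is not in {A, C, F}.

No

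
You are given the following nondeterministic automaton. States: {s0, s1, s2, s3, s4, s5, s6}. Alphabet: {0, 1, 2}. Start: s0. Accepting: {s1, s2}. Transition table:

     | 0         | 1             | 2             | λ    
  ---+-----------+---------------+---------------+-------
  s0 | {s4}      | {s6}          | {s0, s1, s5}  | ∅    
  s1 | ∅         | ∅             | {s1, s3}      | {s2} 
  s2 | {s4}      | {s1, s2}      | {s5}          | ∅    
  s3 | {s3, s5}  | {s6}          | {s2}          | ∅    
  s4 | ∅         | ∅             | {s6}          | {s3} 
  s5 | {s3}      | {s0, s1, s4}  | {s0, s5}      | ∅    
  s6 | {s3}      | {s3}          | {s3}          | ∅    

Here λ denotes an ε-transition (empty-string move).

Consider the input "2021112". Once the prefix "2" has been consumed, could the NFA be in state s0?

Start in {s0}.
Read '2': s0→{s0, s1, s5}; union {s0, s1, s5}; ε-closure = {s0, s1, s2, s5}.
State s0 is in {s0, s1, s2, s5}.

Yes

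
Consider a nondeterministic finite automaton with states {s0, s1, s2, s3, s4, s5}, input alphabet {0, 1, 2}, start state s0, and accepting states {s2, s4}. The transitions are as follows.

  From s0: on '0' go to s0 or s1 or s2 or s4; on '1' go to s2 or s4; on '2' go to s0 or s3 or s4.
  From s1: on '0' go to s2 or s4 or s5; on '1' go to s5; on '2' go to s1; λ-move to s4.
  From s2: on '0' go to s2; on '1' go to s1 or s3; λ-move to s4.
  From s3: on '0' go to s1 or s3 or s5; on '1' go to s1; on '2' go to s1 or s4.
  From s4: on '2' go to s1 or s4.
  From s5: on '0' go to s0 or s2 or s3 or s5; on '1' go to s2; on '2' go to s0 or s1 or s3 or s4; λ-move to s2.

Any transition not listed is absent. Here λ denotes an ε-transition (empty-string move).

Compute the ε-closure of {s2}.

Begin with {s2}.
ε-move s2 → s4; add s4.

{s2, s4}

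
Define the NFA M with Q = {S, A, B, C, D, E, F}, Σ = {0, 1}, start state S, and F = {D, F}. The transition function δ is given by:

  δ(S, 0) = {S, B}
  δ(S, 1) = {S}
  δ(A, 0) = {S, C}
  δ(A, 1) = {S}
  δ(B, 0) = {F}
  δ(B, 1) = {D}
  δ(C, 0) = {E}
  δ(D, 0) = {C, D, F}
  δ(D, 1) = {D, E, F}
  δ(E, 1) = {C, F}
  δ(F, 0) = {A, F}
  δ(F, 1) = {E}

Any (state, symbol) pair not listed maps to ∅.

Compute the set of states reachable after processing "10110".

Start in {S}.
Read '1': S→{S}; now {S}.
Read '0': S→{S, B}; now {S, B}.
Read '1': S→{S}, B→{D}; now {S, D}.
Read '1': S→{S}, D→{D, E, F}; now {S, D, E, F}.
Read '0': S→{S, B}, D→{C, D, F}, E→∅, F→{A, F}; now {S, A, B, C, D, F}.

{S, A, B, C, D, F}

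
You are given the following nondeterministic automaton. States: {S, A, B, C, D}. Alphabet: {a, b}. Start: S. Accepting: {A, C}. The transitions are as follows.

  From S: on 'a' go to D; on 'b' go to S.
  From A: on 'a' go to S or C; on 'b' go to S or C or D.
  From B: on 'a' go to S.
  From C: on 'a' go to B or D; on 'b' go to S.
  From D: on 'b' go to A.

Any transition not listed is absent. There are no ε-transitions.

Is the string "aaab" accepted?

No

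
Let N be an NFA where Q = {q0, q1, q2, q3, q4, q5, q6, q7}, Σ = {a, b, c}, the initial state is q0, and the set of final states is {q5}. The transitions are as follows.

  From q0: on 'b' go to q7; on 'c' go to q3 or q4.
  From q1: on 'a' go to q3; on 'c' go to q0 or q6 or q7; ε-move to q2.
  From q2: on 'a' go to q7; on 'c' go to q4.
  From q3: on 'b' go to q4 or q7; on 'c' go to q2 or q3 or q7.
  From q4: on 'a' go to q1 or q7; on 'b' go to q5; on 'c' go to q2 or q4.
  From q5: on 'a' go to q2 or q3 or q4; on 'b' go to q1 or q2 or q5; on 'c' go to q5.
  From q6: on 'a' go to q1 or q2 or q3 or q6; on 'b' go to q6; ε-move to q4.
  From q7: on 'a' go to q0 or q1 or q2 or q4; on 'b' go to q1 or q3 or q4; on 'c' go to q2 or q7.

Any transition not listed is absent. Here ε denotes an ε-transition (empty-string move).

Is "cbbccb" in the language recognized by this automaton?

Yes

Start in {q0}.
Read 'c': {q0} → {q3, q4}.
Read 'b': {q3, q4} → {q4, q5, q7}.
Read 'b': {q4, q5, q7} → {q1, q2, q3, q4, q5}.
Read 'c': {q1, q2, q3, q4, q5} → {q0, q2, q3, q4, q5, q6, q7}.
Read 'c': {q0, q2, q3, q4, q5, q6, q7} → {q2, q3, q4, q5, q7}.
Read 'b': {q2, q3, q4, q5, q7} → {q1, q2, q3, q4, q5, q7}.
The final set {q1, q2, q3, q4, q5, q7} contains the accepting state q5.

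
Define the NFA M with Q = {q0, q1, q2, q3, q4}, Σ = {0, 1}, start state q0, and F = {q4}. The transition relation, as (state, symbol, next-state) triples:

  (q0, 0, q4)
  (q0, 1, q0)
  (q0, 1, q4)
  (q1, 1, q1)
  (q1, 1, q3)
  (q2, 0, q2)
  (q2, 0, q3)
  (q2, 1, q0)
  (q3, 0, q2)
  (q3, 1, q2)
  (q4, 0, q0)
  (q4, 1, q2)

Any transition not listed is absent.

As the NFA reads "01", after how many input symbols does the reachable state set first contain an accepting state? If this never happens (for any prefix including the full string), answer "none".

1

Start in {q0}.
Read '0': q0→{q4}; now {q4}.
None of the earlier sets intersect F, but {q4} does.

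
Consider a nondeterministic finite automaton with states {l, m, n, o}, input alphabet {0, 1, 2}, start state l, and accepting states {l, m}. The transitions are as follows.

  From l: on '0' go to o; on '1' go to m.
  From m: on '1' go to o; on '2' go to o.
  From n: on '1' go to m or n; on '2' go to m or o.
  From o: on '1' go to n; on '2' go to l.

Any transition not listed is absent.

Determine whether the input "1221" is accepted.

Start in {l}.
Read '1': l→{m}; now {m}.
Read '2': m→{o}; now {o}.
Read '2': o→{l}; now {l}.
Read '1': l→{m}; now {m}.
The final set {m} contains the accepting state m.

Yes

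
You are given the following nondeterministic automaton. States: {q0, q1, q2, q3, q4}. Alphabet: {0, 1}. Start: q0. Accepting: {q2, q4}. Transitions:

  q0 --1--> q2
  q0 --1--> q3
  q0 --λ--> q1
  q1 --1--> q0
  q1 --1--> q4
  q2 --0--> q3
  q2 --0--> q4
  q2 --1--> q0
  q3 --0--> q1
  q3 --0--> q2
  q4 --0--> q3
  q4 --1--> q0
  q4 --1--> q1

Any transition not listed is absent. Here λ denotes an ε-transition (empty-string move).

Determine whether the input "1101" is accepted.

Yes

Start: ε-closure({q0}) = {q0, q1}.
Read '1': q0→{q2, q3}, q1→{q0, q4}; union {q0, q2, q3, q4}; ε-closure = {q0, q1, q2, q3, q4}.
Read '1': q0→{q2, q3}, q1→{q0, q4}, q2→{q0}, q3→∅, q4→{q0, q1}; now {q0, q1, q2, q3, q4}.
Read '0': q0→∅, q1→∅, q2→{q3, q4}, q3→{q1, q2}, q4→{q3}; now {q1, q2, q3, q4}.
Read '1': q1→{q0, q4}, q2→{q0}, q3→∅, q4→{q0, q1}; now {q0, q1, q4}.
The final set {q0, q1, q4} contains the accepting state q4.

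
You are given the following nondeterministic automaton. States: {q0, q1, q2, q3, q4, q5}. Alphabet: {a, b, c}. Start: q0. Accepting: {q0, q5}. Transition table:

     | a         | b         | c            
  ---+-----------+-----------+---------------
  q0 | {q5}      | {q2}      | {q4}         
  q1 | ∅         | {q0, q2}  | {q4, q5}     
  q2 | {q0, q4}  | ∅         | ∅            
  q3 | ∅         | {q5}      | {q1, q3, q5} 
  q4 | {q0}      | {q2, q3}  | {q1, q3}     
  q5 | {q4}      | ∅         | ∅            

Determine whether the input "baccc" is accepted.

Start in {q0}.
Read 'b': {q0} → {q2}.
Read 'a': {q2} → {q0, q4}.
Read 'c': {q0, q4} → {q1, q3, q4}.
Read 'c': {q1, q3, q4} → {q1, q3, q4, q5}.
Read 'c': {q1, q3, q4, q5} → {q1, q3, q4, q5}.
The final set {q1, q3, q4, q5} contains the accepting state q5.

Yes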